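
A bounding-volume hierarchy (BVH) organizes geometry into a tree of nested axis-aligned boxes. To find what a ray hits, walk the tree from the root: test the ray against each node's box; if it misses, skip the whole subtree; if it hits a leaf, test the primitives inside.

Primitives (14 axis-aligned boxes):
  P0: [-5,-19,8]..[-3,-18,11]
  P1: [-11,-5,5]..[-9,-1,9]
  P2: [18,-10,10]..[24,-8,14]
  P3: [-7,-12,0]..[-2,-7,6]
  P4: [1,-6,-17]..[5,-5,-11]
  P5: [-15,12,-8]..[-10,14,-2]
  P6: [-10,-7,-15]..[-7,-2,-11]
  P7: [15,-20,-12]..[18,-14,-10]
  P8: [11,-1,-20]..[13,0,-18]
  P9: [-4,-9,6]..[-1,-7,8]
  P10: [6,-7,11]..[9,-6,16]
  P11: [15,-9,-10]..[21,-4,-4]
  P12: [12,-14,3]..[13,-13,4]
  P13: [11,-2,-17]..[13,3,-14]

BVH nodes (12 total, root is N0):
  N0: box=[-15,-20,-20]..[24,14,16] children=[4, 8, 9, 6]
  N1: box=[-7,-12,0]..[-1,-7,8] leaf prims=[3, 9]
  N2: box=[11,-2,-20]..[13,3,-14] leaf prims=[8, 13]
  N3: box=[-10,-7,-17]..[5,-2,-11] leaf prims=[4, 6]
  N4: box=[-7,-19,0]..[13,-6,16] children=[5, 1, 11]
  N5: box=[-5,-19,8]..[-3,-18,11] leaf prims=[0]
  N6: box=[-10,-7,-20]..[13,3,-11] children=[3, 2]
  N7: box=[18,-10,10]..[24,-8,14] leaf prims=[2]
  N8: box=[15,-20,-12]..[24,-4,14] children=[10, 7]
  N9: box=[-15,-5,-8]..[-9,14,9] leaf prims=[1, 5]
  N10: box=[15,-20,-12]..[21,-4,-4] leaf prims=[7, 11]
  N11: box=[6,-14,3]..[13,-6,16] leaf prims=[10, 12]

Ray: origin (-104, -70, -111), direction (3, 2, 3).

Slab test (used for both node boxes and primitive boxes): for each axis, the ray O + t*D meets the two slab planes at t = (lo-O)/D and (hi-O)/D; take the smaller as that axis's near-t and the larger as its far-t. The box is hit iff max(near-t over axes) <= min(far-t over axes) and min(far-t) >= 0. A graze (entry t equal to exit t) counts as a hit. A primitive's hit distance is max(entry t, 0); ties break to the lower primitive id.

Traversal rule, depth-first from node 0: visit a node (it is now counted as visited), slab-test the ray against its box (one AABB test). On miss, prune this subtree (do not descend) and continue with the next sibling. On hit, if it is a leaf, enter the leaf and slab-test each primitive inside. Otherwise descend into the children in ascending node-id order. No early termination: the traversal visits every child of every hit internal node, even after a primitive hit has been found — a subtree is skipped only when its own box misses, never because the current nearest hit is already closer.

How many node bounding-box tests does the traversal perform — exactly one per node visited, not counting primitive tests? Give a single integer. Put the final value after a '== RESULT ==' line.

Trace the traversal:
N0 x:[89/3,128/3] y:[25,42] z:[91/3,127/3] -> hit [91/3,42], descend [4, 6, 8, 9]
  N4 x:[97/3,39] y:[51/2,32] z:[37,127/3] -> miss, prune
  N6 x:[94/3,39] y:[63/2,73/2] z:[91/3,100/3] -> hit [63/2,100/3], descend [2, 3]
    N2 x:[115/3,39] y:[34,73/2] z:[91/3,97/3] -> miss, prune
    N3 x:[94/3,109/3] y:[63/2,34] z:[94/3,100/3] -> hit [63/2,100/3] leaf, test {P4(miss), P6@t=32}
  N8 x:[119/3,128/3] y:[25,33] z:[33,125/3] -> miss, prune
  N9 x:[89/3,95/3] y:[65/2,42] z:[103/3,40] -> miss, prune

Summary -> nodes [0, 4, 6, 2, 3, 8, 9]; box-tests=7; leaf-entries=1; first=P6

== RESULT ==
7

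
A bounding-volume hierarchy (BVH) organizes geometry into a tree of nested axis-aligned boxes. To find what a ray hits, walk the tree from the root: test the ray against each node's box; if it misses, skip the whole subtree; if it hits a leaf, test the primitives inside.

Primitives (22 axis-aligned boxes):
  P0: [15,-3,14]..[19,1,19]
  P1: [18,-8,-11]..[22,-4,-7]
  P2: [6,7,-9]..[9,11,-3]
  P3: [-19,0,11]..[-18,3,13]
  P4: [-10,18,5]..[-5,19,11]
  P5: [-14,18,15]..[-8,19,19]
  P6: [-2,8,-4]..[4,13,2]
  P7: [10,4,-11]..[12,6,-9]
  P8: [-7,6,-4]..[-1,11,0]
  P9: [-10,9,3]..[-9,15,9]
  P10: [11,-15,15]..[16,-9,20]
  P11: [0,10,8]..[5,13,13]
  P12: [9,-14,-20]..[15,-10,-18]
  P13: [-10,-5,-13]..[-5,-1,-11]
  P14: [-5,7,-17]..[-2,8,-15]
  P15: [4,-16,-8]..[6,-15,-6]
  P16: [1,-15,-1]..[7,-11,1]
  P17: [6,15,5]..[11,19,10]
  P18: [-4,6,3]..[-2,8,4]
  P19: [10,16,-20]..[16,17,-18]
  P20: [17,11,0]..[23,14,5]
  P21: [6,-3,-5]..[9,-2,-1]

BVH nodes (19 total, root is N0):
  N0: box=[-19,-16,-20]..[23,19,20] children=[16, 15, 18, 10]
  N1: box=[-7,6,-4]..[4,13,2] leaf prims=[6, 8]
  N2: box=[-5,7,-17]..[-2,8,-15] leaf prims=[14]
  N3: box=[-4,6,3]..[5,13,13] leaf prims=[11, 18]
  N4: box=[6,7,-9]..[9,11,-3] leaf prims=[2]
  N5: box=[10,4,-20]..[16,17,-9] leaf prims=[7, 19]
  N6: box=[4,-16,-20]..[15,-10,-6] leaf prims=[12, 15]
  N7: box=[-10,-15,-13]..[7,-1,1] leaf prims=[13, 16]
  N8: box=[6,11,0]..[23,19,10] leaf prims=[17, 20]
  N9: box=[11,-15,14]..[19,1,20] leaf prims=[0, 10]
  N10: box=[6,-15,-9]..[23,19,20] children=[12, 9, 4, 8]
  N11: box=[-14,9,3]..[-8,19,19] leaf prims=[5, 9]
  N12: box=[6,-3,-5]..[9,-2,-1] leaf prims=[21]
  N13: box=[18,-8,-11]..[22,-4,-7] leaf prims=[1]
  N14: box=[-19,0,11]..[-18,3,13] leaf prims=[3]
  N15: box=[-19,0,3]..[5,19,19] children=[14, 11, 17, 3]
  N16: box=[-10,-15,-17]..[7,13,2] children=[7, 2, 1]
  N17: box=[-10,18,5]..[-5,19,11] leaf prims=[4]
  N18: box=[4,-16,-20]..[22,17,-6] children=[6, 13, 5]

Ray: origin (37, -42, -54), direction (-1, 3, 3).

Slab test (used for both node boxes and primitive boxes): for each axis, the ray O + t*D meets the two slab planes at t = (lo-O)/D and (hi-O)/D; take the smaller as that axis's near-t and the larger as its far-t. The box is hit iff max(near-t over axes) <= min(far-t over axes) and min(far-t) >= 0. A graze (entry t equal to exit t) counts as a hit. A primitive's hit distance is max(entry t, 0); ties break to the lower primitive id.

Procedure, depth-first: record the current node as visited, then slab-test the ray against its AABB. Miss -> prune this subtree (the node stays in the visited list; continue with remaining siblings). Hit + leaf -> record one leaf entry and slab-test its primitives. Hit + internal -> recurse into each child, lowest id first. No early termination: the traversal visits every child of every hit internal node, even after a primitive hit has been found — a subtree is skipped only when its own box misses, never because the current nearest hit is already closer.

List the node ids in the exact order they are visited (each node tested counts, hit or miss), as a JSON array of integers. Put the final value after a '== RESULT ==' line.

Traverse from the root:
N0 x:[14,56] y:[26/3,61/3] z:[34/3,74/3] -> hit [14,61/3], descend [10, 15, 16, 18]
  N10 x:[14,31] y:[9,61/3] z:[15,74/3] -> hit [15,61/3], descend [4, 8, 9, 12]
    N4 x:[28,31] y:[49/3,53/3] z:[15,17] -> miss, prune
    N8 x:[14,31] y:[53/3,61/3] z:[18,64/3] -> hit [18,61/3] leaf, test {P17(miss), P20@t=18}
    N9 x:[18,26] y:[9,43/3] z:[68/3,74/3] -> miss, prune
    N12 x:[28,31] y:[13,40/3] z:[49/3,53/3] -> miss, prune
  N15 x:[32,56] y:[14,61/3] z:[19,73/3] -> miss, prune
  N16 x:[30,47] y:[9,55/3] z:[37/3,56/3] -> miss, prune
  N18 x:[15,33] y:[26/3,59/3] z:[34/3,16] -> hit [15,16], descend [5, 6, 13]
    N5 x:[21,27] y:[46/3,59/3] z:[34/3,15] -> miss, prune
    N6 x:[22,33] y:[26/3,32/3] z:[34/3,16] -> miss, prune
    N13 x:[15,19] y:[34/3,38/3] z:[43/3,47/3] -> miss, prune

Visited [0, 10, 4, 8, 9, 12, 15, 16, 18, 5, 6, 13]. Tests: 12 box, 1 leaf. Nearest: P20.

== RESULT ==
[0, 10, 4, 8, 9, 12, 15, 16, 18, 5, 6, 13]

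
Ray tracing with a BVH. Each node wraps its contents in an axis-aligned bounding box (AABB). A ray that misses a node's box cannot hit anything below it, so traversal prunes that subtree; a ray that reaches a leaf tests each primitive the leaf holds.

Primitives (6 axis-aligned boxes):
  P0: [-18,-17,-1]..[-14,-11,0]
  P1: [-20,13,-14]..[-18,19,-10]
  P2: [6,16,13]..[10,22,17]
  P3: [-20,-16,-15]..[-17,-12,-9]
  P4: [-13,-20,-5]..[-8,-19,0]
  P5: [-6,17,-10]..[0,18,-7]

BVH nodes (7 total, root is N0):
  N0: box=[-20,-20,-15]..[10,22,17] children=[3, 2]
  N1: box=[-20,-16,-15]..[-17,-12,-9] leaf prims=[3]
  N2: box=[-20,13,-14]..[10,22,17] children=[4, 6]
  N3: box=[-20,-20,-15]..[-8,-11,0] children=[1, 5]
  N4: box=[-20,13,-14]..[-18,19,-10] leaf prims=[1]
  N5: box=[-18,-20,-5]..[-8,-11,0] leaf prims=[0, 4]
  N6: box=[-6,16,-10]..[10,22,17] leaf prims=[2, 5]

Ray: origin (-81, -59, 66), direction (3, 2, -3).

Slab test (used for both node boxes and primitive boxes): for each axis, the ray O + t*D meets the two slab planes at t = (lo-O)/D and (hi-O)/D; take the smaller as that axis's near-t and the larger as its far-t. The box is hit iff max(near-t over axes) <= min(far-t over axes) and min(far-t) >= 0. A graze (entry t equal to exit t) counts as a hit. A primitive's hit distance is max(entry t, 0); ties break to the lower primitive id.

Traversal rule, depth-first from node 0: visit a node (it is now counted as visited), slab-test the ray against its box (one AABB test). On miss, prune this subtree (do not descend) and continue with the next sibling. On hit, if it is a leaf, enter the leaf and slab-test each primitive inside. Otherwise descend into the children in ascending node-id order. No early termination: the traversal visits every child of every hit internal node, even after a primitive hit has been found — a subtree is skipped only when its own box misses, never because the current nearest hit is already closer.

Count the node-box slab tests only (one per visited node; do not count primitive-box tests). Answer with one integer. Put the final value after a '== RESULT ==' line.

Walk:
N0 x:[61/3,91/3] y:[39/2,81/2] z:[49/3,27] -> hit [61/3,27], descend [2, 3]
  N2 x:[61/3,91/3] y:[36,81/2] z:[49/3,80/3] -> miss, prune
  N3 x:[61/3,73/3] y:[39/2,24] z:[22,27] -> hit [22,24], descend [1, 5]
    N1 x:[61/3,64/3] y:[43/2,47/2] z:[25,27] -> miss, prune
    N5 x:[21,73/3] y:[39/2,24] z:[22,71/3] -> hit [22,71/3] leaf, test {P0@t=22, P4(miss)}

Summary -> nodes [0, 2, 3, 1, 5]; box-tests=5; leaf-entries=1; first=P0

== RESULT ==
5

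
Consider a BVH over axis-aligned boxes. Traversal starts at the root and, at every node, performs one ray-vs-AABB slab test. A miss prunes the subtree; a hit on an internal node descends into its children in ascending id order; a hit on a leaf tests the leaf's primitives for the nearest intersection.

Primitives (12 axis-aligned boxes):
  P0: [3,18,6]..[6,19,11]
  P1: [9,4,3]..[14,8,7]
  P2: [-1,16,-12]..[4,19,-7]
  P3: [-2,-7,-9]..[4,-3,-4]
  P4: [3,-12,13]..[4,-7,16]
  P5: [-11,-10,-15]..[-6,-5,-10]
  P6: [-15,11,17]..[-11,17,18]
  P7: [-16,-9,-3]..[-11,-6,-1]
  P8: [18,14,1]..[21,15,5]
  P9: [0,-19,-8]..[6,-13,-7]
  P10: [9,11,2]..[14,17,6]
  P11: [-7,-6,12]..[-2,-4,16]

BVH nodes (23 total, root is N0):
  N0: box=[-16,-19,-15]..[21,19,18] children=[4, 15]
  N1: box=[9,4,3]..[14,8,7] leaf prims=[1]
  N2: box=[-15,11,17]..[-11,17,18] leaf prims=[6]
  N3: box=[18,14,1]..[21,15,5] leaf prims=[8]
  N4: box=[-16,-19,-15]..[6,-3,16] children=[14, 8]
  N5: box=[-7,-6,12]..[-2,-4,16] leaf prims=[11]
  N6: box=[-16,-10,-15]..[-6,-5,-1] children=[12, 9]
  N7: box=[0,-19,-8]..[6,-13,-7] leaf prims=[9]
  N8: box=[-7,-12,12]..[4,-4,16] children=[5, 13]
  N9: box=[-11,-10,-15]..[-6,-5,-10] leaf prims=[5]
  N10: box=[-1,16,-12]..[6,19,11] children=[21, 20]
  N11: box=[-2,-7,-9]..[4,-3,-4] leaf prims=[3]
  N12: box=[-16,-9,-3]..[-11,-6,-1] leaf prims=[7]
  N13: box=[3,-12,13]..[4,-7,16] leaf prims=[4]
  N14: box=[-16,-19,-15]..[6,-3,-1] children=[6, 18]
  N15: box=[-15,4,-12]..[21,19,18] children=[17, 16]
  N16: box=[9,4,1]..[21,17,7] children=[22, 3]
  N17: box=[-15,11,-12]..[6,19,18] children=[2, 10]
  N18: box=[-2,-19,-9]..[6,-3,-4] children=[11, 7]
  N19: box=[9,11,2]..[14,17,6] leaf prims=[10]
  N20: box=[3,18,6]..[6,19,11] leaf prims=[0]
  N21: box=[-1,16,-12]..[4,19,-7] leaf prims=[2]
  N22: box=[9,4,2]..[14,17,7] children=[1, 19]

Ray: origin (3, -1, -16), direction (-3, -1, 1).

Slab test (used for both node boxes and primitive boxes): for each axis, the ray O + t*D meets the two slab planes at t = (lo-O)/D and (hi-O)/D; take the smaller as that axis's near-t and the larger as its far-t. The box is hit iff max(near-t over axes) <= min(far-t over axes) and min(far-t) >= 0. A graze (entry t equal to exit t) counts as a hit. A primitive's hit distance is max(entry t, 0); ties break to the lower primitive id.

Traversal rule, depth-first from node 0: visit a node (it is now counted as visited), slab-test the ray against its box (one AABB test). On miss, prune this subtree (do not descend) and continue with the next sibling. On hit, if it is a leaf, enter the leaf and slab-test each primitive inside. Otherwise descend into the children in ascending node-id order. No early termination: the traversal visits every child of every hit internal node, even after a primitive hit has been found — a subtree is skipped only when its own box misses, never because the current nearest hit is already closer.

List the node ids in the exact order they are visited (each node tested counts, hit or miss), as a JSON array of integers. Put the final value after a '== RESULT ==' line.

Trace the traversal:
N0 x:[-6,19/3] y:[-20,18] z:[1,34] -> hit [1,19/3], descend [4, 15]
  N4 x:[-1,19/3] y:[2,18] z:[1,32] -> hit [2,19/3], descend [8, 14]
    N8 x:[-1/3,10/3] y:[3,11] z:[28,32] -> miss, prune
    N14 x:[-1,19/3] y:[2,18] z:[1,15] -> hit [2,19/3], descend [6, 18]
      N6 x:[3,19/3] y:[4,9] z:[1,15] -> hit [4,19/3], descend [9, 12]
        N9 x:[3,14/3] y:[4,9] z:[1,6] -> hit [4,14/3] leaf, test {P5@t=4}
        N12 x:[14/3,19/3] y:[5,8] z:[13,15] -> miss, prune
      N18 x:[-1,5/3] y:[2,18] z:[7,12] -> miss, prune
  N15 x:[-6,6] y:[-20,-5] z:[4,34] -> miss, prune

order=[0, 4, 8, 14, 6, 9, 12, 18, 15]  |boxes|=9  |leaves|=1  hit=P5

== RESULT ==
[0, 4, 8, 14, 6, 9, 12, 18, 15]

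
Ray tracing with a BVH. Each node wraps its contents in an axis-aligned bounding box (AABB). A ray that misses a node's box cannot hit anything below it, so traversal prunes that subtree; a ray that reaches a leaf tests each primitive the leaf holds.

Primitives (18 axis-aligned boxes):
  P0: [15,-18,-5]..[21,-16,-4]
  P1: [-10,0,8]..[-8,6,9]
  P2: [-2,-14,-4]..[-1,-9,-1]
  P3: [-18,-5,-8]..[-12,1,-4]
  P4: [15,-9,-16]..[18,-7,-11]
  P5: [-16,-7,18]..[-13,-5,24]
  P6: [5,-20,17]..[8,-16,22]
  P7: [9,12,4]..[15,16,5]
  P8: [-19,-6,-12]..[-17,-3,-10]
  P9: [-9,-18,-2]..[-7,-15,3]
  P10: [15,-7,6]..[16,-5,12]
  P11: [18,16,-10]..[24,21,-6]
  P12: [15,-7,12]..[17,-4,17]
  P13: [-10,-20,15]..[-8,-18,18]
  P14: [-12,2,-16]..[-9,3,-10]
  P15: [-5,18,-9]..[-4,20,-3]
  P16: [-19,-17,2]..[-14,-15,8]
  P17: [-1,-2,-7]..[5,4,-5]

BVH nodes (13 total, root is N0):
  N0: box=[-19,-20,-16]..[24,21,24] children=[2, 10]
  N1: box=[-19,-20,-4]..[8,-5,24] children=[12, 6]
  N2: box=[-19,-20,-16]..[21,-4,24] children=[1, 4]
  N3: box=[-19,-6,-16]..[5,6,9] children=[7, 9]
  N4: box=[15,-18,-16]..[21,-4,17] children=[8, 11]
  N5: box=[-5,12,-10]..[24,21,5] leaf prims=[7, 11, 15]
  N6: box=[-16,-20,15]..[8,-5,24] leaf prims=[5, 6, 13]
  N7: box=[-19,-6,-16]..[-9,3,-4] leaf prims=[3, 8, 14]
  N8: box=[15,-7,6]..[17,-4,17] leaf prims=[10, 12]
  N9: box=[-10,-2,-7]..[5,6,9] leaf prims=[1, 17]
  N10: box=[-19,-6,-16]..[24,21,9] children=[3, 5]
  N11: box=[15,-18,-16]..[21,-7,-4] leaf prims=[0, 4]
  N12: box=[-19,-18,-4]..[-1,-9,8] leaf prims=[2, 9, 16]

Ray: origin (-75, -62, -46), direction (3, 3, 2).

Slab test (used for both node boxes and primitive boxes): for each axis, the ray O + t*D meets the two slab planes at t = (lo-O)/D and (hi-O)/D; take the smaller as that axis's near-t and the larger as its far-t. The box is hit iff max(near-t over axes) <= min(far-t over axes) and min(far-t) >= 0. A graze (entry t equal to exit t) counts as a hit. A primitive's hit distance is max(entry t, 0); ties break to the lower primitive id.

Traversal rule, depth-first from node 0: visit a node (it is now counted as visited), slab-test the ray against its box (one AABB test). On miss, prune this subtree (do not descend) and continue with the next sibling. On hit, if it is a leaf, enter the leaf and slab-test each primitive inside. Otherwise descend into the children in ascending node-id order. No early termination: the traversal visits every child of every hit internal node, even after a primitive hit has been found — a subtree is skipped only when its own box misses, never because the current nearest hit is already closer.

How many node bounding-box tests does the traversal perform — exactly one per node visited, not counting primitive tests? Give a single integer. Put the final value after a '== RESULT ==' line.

Trace the traversal:
N0 x:[56/3,33] y:[14,83/3] z:[15,35] -> hit [56/3,83/3], descend [2, 10]
  N2 x:[56/3,32] y:[14,58/3] z:[15,35] -> hit [56/3,58/3], descend [1, 4]
    N1 x:[56/3,83/3] y:[14,19] z:[21,35] -> miss, prune
    N4 x:[30,32] y:[44/3,58/3] z:[15,63/2] -> miss, prune
  N10 x:[56/3,33] y:[56/3,83/3] z:[15,55/2] -> hit [56/3,55/2], descend [3, 5]
    N3 x:[56/3,80/3] y:[56/3,68/3] z:[15,55/2] -> hit [56/3,68/3], descend [7, 9]
      N7 x:[56/3,22] y:[56/3,65/3] z:[15,21] -> hit [56/3,21] leaf, test {P3@t=19, P8(miss), P14(miss)}
      N9 x:[65/3,80/3] y:[20,68/3] z:[39/2,55/2] -> hit [65/3,68/3] leaf, test {P1(miss), P17(miss)}
    N5 x:[70/3,33] y:[74/3,83/3] z:[18,51/2] -> hit [74/3,51/2] leaf, test {P7(miss), P11(miss), P15(miss)}

9 AABB tests over nodes [0, 2, 1, 4, 10, 3, 7, 9, 5]; 3 leaves entered; closest P3.

== RESULT ==
9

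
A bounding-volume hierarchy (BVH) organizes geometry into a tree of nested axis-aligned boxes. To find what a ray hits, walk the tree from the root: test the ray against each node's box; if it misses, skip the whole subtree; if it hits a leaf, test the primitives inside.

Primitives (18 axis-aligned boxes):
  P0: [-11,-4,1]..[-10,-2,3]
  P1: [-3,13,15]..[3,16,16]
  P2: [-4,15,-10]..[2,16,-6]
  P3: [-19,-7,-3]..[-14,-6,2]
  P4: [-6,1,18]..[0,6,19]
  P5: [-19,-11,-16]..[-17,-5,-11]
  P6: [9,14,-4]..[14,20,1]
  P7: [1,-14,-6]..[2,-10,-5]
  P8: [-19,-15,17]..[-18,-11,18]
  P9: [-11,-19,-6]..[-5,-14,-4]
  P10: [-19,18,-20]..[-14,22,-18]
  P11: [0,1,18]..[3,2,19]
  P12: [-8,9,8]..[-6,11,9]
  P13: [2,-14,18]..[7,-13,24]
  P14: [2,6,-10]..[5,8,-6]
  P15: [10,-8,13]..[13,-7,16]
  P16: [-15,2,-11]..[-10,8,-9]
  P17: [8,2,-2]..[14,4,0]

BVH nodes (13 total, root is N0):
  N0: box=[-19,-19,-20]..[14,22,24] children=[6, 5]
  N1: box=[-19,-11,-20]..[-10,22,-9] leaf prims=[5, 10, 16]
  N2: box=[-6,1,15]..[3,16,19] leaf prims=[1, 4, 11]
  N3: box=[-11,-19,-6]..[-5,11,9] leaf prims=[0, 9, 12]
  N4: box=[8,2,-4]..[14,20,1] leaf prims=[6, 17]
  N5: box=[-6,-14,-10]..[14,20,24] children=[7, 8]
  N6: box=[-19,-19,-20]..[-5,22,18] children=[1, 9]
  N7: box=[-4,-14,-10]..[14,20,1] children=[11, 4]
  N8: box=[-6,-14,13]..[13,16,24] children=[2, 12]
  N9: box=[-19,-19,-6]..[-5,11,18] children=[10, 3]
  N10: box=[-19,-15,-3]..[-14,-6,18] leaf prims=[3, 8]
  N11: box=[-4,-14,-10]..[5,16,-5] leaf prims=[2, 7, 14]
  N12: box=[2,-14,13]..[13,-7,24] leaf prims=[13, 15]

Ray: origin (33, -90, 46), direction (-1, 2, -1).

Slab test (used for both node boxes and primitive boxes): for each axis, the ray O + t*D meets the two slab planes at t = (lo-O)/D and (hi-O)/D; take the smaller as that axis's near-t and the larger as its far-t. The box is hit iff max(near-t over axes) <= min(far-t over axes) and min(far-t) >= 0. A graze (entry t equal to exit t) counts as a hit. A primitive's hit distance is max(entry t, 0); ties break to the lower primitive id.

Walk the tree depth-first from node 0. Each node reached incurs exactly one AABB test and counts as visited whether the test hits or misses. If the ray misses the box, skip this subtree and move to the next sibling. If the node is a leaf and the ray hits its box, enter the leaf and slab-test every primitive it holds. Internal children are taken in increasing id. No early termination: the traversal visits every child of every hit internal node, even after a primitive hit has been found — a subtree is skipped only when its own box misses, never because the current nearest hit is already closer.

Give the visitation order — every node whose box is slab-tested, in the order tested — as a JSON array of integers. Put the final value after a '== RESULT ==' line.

Traverse from the root:
N0 x:[19,52] y:[71/2,56] z:[22,66] -> hit [71/2,52], descend [5, 6]
  N5 x:[19,39] y:[38,55] z:[22,56] -> hit [38,39], descend [7, 8]
    N7 x:[19,37] y:[38,55] z:[45,56] -> miss, prune
    N8 x:[20,39] y:[38,53] z:[22,33] -> miss, prune
  N6 x:[38,52] y:[71/2,56] z:[28,66] -> hit [38,52], descend [1, 9]
    N1 x:[43,52] y:[79/2,56] z:[55,66] -> miss, prune
    N9 x:[38,52] y:[71/2,101/2] z:[28,52] -> hit [38,101/2], descend [3, 10]
      N3 x:[38,44] y:[71/2,101/2] z:[37,52] -> hit [38,44] leaf, test {P0@t=43, P9(miss), P12(miss)}
      N10 x:[47,52] y:[75/2,42] z:[28,49] -> miss, prune

9 AABB tests over nodes [0, 5, 7, 8, 6, 1, 9, 3, 10]; 1 leaf entered; closest P0.

== RESULT ==
[0, 5, 7, 8, 6, 1, 9, 3, 10]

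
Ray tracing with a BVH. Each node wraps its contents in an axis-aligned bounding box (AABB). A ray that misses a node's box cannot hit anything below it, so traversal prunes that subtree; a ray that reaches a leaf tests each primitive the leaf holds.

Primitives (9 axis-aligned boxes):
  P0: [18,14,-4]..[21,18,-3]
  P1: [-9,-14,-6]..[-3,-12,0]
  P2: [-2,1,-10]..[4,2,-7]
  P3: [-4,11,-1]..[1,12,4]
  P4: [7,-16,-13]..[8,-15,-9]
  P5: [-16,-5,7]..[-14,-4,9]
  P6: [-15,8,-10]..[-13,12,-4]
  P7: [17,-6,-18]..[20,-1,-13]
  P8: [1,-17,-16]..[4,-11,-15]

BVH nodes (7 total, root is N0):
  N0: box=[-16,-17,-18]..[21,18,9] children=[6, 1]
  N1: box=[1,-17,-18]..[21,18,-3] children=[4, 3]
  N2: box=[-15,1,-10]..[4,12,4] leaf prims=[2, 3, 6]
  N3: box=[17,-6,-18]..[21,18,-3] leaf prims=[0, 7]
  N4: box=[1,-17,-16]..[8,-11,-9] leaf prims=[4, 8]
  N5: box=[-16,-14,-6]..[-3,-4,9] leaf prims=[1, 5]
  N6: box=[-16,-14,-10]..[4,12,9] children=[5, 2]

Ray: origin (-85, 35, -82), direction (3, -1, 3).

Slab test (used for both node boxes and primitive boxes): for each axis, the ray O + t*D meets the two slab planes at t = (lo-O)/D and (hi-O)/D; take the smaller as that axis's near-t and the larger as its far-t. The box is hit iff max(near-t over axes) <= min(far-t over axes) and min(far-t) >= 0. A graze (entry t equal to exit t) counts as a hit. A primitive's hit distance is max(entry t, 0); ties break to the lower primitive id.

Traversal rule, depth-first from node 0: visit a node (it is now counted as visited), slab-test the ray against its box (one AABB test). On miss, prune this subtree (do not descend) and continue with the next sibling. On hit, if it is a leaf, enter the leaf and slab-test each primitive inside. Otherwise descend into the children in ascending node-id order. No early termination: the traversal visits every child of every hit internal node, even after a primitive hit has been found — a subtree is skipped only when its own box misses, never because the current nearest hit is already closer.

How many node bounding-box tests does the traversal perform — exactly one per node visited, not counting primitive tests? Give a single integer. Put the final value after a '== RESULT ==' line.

Trace the traversal:
N0 x:[23,106/3] y:[17,52] z:[64/3,91/3] -> hit [23,91/3], descend [1, 6]
  N1 x:[86/3,106/3] y:[17,52] z:[64/3,79/3] -> miss, prune
  N6 x:[23,89/3] y:[23,49] z:[24,91/3] -> hit [24,89/3], descend [2, 5]
    N2 x:[70/3,89/3] y:[23,34] z:[24,86/3] -> hit [24,86/3] leaf, test {P2(miss), P3(miss), P6@t=24}
    N5 x:[23,82/3] y:[39,49] z:[76/3,91/3] -> miss, prune

Visited [0, 1, 6, 2, 5]. Tests: 5 box, 1 leaf. Nearest: P6.

== RESULT ==
5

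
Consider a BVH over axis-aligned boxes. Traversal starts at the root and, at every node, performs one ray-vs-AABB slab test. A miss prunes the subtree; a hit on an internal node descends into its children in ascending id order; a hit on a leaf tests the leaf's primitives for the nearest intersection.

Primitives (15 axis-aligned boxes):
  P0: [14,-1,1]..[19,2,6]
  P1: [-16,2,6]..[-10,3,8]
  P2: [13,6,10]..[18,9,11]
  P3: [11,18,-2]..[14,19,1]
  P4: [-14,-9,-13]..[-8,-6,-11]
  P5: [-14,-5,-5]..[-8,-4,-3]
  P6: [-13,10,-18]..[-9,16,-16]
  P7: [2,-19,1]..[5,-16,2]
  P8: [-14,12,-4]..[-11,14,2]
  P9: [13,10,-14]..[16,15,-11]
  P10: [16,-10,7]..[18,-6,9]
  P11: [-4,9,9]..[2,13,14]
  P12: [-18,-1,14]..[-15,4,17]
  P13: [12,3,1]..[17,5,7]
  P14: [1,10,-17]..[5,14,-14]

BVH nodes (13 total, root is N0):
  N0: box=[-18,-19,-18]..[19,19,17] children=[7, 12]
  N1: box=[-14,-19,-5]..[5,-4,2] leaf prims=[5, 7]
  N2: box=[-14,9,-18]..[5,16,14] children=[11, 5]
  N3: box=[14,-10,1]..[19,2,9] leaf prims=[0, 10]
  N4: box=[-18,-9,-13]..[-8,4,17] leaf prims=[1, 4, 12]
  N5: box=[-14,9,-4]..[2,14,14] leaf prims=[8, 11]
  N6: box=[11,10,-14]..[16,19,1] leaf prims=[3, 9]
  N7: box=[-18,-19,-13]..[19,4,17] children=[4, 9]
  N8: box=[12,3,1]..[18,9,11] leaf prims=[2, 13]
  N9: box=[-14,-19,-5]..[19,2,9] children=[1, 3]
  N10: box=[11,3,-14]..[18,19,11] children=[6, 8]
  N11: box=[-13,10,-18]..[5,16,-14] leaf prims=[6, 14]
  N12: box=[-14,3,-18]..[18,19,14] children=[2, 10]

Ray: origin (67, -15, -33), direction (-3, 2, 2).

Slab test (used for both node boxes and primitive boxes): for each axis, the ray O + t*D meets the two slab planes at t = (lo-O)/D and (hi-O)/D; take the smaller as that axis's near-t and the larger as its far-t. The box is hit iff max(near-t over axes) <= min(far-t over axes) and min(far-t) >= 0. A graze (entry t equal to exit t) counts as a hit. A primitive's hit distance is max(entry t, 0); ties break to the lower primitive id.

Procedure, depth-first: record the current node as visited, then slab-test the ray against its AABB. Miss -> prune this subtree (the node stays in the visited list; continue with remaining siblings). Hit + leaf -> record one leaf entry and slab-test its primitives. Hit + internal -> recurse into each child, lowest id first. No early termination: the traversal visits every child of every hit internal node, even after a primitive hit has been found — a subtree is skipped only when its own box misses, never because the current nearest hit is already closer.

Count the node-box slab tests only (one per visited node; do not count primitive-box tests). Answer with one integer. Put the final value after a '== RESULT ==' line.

Walk:
N0 x:[16,85/3] y:[-2,17] z:[15/2,25] -> hit [16,17], descend [7, 12]
  N7 x:[16,85/3] y:[-2,19/2] z:[10,25] -> miss, prune
  N12 x:[49/3,27] y:[9,17] z:[15/2,47/2] -> hit [49/3,17], descend [2, 10]
    N2 x:[62/3,27] y:[12,31/2] z:[15/2,47/2] -> miss, prune
    N10 x:[49/3,56/3] y:[9,17] z:[19/2,22] -> hit [49/3,17], descend [6, 8]
      N6 x:[17,56/3] y:[25/2,17] z:[19/2,17] -> hit [17,17] leaf, test {P3(miss), P9(miss)}
      N8 x:[49/3,55/3] y:[9,12] z:[17,22] -> miss, prune

Visited [0, 7, 12, 2, 10, 6, 8]. Tests: 7 box, 1 leaf. Nearest: miss.

== RESULT ==
7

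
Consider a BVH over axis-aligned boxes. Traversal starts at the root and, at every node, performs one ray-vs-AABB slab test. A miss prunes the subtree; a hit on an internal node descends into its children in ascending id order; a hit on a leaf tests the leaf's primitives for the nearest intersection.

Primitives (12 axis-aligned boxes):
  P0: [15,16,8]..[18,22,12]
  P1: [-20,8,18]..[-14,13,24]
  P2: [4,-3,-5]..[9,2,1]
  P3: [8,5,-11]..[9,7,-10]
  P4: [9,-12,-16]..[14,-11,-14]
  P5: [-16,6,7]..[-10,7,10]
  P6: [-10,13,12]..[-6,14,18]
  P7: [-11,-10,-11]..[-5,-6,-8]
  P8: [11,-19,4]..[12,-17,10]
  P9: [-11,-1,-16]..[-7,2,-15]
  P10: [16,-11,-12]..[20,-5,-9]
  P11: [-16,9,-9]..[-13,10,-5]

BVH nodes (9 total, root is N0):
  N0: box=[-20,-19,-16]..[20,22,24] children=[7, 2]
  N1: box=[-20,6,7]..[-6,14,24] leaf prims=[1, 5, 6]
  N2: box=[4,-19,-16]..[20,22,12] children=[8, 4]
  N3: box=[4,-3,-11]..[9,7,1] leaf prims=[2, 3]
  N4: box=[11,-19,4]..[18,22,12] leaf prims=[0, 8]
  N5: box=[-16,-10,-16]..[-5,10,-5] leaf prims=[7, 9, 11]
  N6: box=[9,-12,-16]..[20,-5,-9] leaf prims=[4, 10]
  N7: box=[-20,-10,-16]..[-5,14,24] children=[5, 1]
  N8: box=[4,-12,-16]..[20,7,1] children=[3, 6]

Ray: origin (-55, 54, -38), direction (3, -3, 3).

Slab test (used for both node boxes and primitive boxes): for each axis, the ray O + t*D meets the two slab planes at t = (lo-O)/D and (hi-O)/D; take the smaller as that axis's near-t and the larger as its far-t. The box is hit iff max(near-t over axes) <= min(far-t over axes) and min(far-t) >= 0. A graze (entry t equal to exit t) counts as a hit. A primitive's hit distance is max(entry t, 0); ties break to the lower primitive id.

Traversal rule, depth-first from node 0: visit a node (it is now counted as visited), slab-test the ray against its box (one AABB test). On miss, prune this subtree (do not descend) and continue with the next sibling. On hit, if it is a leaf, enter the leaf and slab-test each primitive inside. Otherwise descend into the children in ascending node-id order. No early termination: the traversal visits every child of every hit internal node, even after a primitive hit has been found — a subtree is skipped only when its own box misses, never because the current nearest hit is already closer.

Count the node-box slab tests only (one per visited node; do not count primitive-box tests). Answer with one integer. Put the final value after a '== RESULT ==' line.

Traverse from the root:
N0 x:[35/3,25] y:[32/3,73/3] z:[22/3,62/3] -> hit [35/3,62/3], descend [2, 7]
  N2 x:[59/3,25] y:[32/3,73/3] z:[22/3,50/3] -> miss, prune
  N7 x:[35/3,50/3] y:[40/3,64/3] z:[22/3,62/3] -> hit [40/3,50/3], descend [1, 5]
    N1 x:[35/3,49/3] y:[40/3,16] z:[15,62/3] -> hit [15,16] leaf, test {P1(miss), P5(miss), P6(miss)}
    N5 x:[13,50/3] y:[44/3,64/3] z:[22/3,11] -> miss, prune

5 AABB tests over nodes [0, 2, 7, 1, 5]; 1 leaf entered; closest miss.

== RESULT ==
5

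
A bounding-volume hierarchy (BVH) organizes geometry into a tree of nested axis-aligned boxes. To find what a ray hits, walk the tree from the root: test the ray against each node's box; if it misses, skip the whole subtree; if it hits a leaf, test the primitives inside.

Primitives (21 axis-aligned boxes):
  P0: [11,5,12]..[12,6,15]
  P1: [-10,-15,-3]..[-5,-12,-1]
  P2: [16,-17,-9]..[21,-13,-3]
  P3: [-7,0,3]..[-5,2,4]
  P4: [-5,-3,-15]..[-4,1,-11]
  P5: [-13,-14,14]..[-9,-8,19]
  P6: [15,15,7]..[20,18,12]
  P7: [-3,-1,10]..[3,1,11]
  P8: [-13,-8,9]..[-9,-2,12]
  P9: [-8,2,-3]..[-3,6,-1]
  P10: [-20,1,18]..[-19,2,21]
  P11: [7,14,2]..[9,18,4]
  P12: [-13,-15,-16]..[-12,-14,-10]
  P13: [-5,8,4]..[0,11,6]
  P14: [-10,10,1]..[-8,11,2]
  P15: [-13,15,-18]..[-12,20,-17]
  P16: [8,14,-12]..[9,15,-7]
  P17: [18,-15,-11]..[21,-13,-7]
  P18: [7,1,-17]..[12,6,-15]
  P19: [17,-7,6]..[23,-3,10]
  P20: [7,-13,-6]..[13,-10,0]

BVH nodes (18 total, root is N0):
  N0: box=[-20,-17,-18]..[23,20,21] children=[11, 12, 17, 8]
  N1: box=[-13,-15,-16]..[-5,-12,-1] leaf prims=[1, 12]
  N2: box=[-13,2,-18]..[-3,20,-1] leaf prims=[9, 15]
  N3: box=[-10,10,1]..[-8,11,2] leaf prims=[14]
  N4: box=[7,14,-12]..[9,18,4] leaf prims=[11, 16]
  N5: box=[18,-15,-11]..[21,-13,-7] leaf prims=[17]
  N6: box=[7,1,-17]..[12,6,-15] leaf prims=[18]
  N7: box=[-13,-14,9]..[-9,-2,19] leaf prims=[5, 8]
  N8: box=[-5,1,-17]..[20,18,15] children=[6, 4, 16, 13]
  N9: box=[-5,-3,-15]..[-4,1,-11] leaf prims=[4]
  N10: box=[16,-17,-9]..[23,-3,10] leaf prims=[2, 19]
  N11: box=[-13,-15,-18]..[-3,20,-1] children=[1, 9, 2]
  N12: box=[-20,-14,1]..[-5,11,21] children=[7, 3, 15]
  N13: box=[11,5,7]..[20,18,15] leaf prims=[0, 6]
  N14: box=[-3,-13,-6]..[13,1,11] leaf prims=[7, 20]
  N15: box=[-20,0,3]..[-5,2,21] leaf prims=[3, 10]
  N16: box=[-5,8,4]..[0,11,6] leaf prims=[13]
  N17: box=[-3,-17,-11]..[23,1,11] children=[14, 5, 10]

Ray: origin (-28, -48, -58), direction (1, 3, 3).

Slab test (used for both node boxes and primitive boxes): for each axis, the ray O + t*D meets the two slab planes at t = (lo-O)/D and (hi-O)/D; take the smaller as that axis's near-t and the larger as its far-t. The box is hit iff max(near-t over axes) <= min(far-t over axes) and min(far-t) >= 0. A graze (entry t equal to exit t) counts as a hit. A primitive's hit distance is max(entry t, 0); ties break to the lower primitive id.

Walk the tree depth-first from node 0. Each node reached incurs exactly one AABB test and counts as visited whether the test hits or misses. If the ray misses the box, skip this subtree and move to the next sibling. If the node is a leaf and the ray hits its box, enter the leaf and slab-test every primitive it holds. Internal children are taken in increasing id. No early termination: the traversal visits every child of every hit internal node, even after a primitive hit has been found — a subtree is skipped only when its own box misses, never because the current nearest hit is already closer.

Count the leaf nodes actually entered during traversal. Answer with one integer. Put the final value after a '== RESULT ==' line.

Walk:
N0 x:[8,51] y:[31/3,68/3] z:[40/3,79/3] -> hit [40/3,68/3], descend [8, 11, 12, 17]
  N8 x:[23,48] y:[49/3,22] z:[41/3,73/3] -> miss, prune
  N11 x:[15,25] y:[11,68/3] z:[40/3,19] -> hit [15,19], descend [1, 2, 9]
    N1 x:[15,23] y:[11,12] z:[14,19] -> miss, prune
    N2 x:[15,25] y:[50/3,68/3] z:[40/3,19] -> hit [50/3,19] leaf, test {P9(miss), P15(miss)}
    N9 x:[23,24] y:[15,49/3] z:[43/3,47/3] -> miss, prune
  N12 x:[8,23] y:[34/3,59/3] z:[59/3,79/3] -> hit [59/3,59/3], descend [3, 7, 15]
    N3 x:[18,20] y:[58/3,59/3] z:[59/3,20] -> hit [59/3,59/3] leaf, test {P14@t=59/3}
    N7 x:[15,19] y:[34/3,46/3] z:[67/3,77/3] -> miss, prune
    N15 x:[8,23] y:[16,50/3] z:[61/3,79/3] -> miss, prune
  N17 x:[25,51] y:[31/3,49/3] z:[47/3,23] -> miss, prune

Summary -> nodes [0, 8, 11, 1, 2, 9, 12, 3, 7, 15, 17]; box-tests=11; leaf-entries=2; first=P14

== RESULT ==
2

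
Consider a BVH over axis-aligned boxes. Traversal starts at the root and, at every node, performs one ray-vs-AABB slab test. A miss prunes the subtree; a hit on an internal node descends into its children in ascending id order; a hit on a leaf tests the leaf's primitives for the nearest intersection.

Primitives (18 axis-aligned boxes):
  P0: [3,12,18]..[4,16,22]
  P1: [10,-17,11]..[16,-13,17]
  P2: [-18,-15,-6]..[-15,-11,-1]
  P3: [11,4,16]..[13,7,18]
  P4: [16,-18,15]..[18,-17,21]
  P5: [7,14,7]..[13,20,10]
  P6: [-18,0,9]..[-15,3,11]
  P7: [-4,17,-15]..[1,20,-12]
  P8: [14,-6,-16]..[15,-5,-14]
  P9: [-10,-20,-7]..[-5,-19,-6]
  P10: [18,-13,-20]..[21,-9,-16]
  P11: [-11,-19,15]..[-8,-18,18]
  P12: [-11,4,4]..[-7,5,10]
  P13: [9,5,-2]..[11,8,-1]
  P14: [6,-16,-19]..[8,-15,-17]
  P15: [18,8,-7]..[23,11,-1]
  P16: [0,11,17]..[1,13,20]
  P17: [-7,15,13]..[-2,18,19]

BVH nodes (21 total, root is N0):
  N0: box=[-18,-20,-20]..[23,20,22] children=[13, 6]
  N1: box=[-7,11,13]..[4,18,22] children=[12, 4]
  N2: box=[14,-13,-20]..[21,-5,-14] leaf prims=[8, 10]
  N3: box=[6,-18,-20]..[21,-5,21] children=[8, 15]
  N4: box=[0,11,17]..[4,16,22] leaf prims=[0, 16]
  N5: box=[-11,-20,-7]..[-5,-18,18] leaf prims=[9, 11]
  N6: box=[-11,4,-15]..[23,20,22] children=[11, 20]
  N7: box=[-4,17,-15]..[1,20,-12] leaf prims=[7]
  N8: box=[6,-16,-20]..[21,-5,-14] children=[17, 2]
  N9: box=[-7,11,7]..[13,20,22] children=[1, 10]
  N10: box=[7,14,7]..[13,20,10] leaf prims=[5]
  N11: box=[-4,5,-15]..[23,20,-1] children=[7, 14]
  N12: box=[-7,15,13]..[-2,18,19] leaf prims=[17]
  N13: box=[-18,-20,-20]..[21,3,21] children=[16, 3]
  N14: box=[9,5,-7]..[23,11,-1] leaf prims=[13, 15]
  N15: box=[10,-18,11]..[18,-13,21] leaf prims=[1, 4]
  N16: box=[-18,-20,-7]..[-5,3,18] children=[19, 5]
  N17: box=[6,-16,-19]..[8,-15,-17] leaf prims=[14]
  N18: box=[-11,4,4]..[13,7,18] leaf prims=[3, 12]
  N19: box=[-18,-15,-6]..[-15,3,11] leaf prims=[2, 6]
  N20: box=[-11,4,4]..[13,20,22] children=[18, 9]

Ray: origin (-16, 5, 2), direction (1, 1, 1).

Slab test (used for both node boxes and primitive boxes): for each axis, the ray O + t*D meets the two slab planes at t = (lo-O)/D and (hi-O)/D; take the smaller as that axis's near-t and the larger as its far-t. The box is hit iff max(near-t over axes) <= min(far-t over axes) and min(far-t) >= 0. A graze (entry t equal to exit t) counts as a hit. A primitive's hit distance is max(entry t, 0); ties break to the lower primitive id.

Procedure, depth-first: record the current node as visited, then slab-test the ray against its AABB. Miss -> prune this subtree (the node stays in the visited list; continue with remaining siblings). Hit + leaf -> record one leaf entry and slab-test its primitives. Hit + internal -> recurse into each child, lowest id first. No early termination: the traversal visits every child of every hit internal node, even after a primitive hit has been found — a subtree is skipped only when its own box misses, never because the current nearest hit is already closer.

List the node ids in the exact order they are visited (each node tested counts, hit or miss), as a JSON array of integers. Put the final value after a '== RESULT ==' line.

Trace the traversal:
N0 x:[-2,39] y:[-25,15] z:[-22,20] -> hit [-2,15], descend [6, 13]
  N6 x:[5,39] y:[-1,15] z:[-17,20] -> hit [5,15], descend [11, 20]
    N11 x:[12,39] y:[0,15] z:[-17,-3] -> miss, prune
    N20 x:[5,29] y:[-1,15] z:[2,20] -> hit [5,15], descend [9, 18]
      N9 x:[9,29] y:[6,15] z:[5,20] -> hit [9,15], descend [1, 10]
        N1 x:[9,20] y:[6,13] z:[11,20] -> hit [11,13], descend [4, 12]
          N4 x:[16,20] y:[6,11] z:[15,20] -> miss, prune
          N12 x:[9,14] y:[10,13] z:[11,17] -> hit [11,13] leaf, test {P17@t=11}
        N10 x:[23,29] y:[9,15] z:[5,8] -> miss, prune
      N18 x:[5,29] y:[-1,2] z:[2,16] -> miss, prune
  N13 x:[-2,37] y:[-25,-2] z:[-22,19] -> miss, prune

order=[0, 6, 11, 20, 9, 1, 4, 12, 10, 18, 13]  |boxes|=11  |leaves|=1  hit=P17

== RESULT ==
[0, 6, 11, 20, 9, 1, 4, 12, 10, 18, 13]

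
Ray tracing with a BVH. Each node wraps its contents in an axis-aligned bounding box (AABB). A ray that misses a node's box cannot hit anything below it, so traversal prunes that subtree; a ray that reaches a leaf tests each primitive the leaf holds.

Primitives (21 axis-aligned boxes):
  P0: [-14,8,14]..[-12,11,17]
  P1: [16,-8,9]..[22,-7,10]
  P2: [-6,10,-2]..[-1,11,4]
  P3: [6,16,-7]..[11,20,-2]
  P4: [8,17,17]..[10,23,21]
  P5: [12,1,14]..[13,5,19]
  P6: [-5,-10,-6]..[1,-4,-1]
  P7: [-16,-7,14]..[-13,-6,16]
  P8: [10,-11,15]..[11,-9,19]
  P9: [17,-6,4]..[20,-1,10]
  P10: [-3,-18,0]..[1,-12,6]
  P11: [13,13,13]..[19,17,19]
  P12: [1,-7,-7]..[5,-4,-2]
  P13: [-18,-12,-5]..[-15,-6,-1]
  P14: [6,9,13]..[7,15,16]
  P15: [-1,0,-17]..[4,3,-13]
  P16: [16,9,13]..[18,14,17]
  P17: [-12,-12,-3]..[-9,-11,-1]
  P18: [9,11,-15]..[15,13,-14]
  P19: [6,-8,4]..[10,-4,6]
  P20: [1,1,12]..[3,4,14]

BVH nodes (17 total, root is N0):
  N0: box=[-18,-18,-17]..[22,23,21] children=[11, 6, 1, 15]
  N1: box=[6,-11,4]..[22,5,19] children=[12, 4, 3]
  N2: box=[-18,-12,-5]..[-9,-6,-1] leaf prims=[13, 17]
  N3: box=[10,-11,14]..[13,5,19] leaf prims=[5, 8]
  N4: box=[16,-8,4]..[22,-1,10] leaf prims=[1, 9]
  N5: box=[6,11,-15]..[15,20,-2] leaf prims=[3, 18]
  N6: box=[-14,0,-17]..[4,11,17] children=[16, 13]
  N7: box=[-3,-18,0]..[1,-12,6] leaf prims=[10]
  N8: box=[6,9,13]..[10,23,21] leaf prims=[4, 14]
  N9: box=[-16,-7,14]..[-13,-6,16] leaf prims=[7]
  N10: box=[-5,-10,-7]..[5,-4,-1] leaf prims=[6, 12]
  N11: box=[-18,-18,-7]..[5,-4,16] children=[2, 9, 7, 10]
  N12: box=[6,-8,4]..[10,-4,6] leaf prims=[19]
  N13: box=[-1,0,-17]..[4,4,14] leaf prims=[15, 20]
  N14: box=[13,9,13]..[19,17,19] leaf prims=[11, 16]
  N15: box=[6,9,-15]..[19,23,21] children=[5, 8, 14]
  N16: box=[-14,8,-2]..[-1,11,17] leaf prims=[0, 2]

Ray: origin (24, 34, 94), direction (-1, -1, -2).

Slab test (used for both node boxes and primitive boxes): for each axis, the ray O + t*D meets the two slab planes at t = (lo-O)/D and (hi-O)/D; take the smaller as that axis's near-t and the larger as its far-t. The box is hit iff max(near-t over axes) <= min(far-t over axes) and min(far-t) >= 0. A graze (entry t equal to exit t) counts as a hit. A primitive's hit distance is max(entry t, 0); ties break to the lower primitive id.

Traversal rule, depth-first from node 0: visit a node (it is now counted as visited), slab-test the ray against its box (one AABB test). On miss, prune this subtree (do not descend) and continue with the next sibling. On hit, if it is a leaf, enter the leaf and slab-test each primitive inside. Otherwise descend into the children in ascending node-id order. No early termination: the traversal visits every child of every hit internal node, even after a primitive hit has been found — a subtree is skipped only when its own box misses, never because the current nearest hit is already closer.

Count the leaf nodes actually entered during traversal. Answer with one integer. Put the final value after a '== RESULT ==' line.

Trace the traversal:
N0 x:[2,42] y:[11,52] z:[73/2,111/2] -> hit [73/2,42], descend [1, 6, 11, 15]
  N1 x:[2,18] y:[29,45] z:[75/2,45] -> miss, prune
  N6 x:[20,38] y:[23,34] z:[77/2,111/2] -> miss, prune
  N11 x:[19,42] y:[38,52] z:[39,101/2] -> hit [39,42], descend [2, 7, 9, 10]
    N2 x:[33,42] y:[40,46] z:[95/2,99/2] -> miss, prune
    N7 x:[23,27] y:[46,52] z:[44,47] -> miss, prune
    N9 x:[37,40] y:[40,41] z:[39,40] -> hit [40,40] leaf, test {P7@t=40}
    N10 x:[19,29] y:[38,44] z:[95/2,101/2] -> miss, prune
  N15 x:[5,18] y:[11,25] z:[73/2,109/2] -> miss, prune

Visited [0, 1, 6, 11, 2, 7, 9, 10, 15]. Tests: 9 box, 1 leaf. Nearest: P7.

== RESULT ==
1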